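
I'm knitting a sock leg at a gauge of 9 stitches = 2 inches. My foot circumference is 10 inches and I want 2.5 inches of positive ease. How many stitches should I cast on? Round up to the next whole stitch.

Cast on 57 stitches.

Finished = 10 + 2.5 = 12.5 in.
9 / 2 = 4.5 sts per inch.
12.50 × 4.5 = 56.25 sts.
→ 57 sts.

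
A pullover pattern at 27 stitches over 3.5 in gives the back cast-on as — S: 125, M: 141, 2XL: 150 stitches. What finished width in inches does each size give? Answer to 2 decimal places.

S 16.20 inches; M 18.28 inches; 2XL 19.44 inches.

27/3.5 = 7.714 sts per in.
S: 125 / 7.714 = 16.204 → 16.20 in.
M: 141 / 7.714 = 18.278 → 18.28 in.
2XL: 150 / 7.714 = 19.444 → 19.44 in.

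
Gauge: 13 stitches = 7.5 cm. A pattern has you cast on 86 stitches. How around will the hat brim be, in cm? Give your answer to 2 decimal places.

13 stitches / 7.5 cm = 1.733 stitches per cm.
86 / 1.733 = 49.615 cm.

49.62 cm.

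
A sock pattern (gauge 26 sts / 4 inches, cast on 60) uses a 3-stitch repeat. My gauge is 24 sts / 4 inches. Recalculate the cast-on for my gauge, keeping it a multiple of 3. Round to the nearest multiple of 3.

CO 54 sts.

60 × 24 / 26 = 55.38.
Nearest multiple of 3: 54.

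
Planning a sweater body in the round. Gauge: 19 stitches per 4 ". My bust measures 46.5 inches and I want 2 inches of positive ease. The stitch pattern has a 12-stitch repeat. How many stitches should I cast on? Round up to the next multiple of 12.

Finished = 46.5 + 2 = 48.5 inches.
19 / 4 = 4.75 sts/in.
48.5 × 4.75 = 230.38 sts.
Next multiple of 12: 240.

Cast on 240 stitches.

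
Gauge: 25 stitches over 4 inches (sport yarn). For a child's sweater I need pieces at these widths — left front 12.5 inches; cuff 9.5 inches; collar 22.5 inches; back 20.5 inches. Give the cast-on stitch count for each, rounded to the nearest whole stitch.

Rate = 25/4 = 6.25 sts per in.
left front: 12.5 × 6.25 = 78.12 → 78.
cuff: 9.5 × 6.25 = 59.38 → 59.
collar: 22.5 × 6.25 = 140.62 → 141.
back: 20.5 × 6.25 = 128.12 → 128.

left front 78; cuff 59; collar 141; back 128.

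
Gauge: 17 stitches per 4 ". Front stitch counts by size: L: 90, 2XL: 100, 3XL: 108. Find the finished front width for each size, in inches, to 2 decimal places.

17/4 = 4.25 sts per in.
L: 90 / 4.25 = 21.176 → 21.18 in.
2XL: 100 / 4.25 = 23.529 → 23.53 in.
3XL: 108 / 4.25 = 25.412 → 25.41 in.

L 21.18 inches; 2XL 23.53 inches; 3XL 25.41 inches.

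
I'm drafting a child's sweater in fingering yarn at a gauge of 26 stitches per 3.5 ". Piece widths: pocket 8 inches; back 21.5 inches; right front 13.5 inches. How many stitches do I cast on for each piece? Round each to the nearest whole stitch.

Rate = 26/3.5 = 7.429 sts per in.
pocket: 8 × 7.429 = 59.43 → 59.
back: 21.5 × 7.429 = 159.71 → 160.
right front: 13.5 × 7.429 = 100.29 → 100.

pocket 59; back 160; right front 100.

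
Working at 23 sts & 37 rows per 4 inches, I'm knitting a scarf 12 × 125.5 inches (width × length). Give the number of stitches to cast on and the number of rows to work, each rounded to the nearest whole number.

Stitch gauge = 23/4 = 5.75 sts/in; 12 × 5.75 = 69.00 → 69 sts.
Row gauge = 37/4 = 9.25 rows/in; 125.5 × 9.25 = 1160.88 → 1161 rows.

Cast on 69 stitches and work 1161 rows.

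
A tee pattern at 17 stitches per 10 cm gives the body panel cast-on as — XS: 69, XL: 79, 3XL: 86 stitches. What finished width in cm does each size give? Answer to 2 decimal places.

XS 40.59 cm; XL 46.47 cm; 3XL 50.59 cm.

17/10 = 1.7 sts per cm.
XS: 69 / 1.7 = 40.588 → 40.59 cm.
XL: 79 / 1.7 = 46.471 → 46.47 cm.
3XL: 86 / 1.7 = 50.588 → 50.59 cm.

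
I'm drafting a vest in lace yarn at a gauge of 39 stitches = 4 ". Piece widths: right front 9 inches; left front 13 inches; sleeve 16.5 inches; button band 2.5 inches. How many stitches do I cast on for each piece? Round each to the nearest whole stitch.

right front 88; left front 127; sleeve 161; button band 24.

Rate = 39/4 = 9.75 sts per in.
right front: 9 × 9.75 = 87.75 → 88.
left front: 13 × 9.75 = 126.75 → 127.
sleeve: 16.5 × 9.75 = 160.88 → 161.
button band: 2.5 × 9.75 = 24.38 → 24.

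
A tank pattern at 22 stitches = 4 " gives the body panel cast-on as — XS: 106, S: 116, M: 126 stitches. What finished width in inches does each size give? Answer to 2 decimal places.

22/4 = 5.5 sts per in.
XS: 106 / 5.5 = 19.273 → 19.27 in.
S: 116 / 5.5 = 21.091 → 21.09 in.
M: 126 / 5.5 = 22.909 → 22.91 in.

XS 19.27 inches; S 21.09 inches; M 22.91 inches.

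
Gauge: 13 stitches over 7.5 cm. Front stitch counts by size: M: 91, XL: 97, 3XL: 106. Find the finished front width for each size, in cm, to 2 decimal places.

M 52.50 cm; XL 55.96 cm; 3XL 61.15 cm.

13/7.5 = 1.733 sts per cm.
M: 91 / 1.733 = 52.500 → 52.50 cm.
XL: 97 / 1.733 = 55.962 → 55.96 cm.
3XL: 106 / 1.733 = 61.154 → 61.15 cm.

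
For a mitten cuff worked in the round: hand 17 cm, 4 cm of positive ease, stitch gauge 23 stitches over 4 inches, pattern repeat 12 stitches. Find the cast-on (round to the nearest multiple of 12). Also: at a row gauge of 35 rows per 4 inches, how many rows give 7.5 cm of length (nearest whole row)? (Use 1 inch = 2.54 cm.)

Cast on 48 stitches; work 26 rows.

Finished = 17 + 4 = 21 cm.
21 cm × 1/2.54 = 8.27 inches.
23/4 = 5.75 sts per in; 8.27 × 5.75 = 47.54 sts.
Nearest multiple of 12 → 48.
7.5 cm = 2.95 inches; × 8.75 = 25.84 → 26 rows.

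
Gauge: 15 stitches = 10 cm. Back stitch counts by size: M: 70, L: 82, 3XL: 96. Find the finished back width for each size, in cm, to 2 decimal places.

15/10 = 1.5 sts per cm.
M: 70 / 1.5 = 46.667 → 46.67 cm.
L: 82 / 1.5 = 54.667 → 54.67 cm.
3XL: 96 / 1.5 = 64.000 → 64.00 cm.

M 46.67 cm; L 54.67 cm; 3XL 64.00 cm.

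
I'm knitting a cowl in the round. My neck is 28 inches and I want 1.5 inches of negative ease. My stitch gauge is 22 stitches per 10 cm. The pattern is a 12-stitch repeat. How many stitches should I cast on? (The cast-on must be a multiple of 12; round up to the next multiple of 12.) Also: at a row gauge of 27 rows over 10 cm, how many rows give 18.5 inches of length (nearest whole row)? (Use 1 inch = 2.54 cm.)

Finished = 28 − 1.5 = 26.5 inches.
26.5 inches × 2.54 = 67.31 cm.
22/10 = 2.2 sts per cm; 67.31 × 2.2 = 148.08 sts.
Next multiple of 12 → 156.
18.5 inches = 46.99 cm; × 2.7 = 126.87 → 127 rows.

Cast on 156 stitches; work 127 rows.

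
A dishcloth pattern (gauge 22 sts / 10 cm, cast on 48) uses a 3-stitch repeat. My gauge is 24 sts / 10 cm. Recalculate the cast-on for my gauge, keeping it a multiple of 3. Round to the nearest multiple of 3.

51 stitches.

48 × 24 / 22 = 52.36.
Nearest multiple of 3: 51.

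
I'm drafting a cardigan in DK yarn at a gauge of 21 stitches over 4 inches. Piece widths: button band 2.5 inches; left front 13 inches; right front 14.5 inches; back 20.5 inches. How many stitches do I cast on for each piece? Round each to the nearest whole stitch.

button band 13; left front 68; right front 76; back 108.

Rate = 21/4 = 5.25 sts per in.
button band: 2.5 × 5.25 = 13.12 → 13.
left front: 13 × 5.25 = 68.25 → 68.
right front: 14.5 × 5.25 = 76.12 → 76.
back: 20.5 × 5.25 = 107.62 → 108.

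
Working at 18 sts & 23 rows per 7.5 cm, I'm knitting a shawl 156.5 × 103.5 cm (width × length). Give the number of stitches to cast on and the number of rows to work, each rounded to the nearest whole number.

Cast on 376 stitches and work 317 rows.

Stitch gauge = 18/7.5 = 2.4 sts/cm; 156.5 × 2.4 = 375.60 → 376 sts.
Row gauge = 23/7.5 = 3.067 rows/cm; 103.5 × 3.067 = 317.40 → 317 rows.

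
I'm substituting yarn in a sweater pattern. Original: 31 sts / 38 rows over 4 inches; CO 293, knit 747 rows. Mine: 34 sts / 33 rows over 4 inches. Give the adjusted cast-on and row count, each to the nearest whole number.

Stitches: 293 × 34/31 = 321.35 → 321.
Rows: 747 × 33/38 = 648.71 → 649.

Cast on 321 stitches; work 649 rows.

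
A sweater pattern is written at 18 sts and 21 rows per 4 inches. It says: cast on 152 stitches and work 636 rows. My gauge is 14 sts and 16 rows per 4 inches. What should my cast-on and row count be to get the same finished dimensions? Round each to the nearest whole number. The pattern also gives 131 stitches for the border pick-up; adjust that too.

Stitches: 152 × 14/18 = 118.22 → 118.
Rows: 636 × 16/21 = 484.57 → 485.
border pick-up: 131 × 14/18 = 101.89 → 102.

Cast on 118 stitches; work 485 rows; border pick-up 102 stitches.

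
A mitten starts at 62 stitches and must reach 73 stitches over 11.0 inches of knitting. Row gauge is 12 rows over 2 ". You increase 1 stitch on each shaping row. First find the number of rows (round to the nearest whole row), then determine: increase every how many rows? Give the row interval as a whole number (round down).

Rows = 11.0 × 6 = 66.0 → 66 rows.
Stitches to add: 11 → 11 shaping rows (at 1 st each).
66 / 11 = 6.00 → every 6 rows.

Increase every 6th row.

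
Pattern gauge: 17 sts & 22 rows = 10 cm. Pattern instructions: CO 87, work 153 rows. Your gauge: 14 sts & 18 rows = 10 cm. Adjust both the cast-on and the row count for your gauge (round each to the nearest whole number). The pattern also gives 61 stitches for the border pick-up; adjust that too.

Cast on 72 stitches; work 125 rows; border pick-up 50 stitches.

Stitches: 87 × 14/17 = 71.65 → 72.
Rows: 153 × 18/22 = 125.18 → 125.
border pick-up: 61 × 14/17 = 50.24 → 50.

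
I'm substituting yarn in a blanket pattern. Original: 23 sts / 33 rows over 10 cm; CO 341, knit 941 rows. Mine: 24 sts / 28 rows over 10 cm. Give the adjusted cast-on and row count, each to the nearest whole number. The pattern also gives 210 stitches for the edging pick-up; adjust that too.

Cast on 356 stitches; work 798 rows; edging pick-up 219 stitches.

Stitches: 341 × 24/23 = 355.83 → 356.
Rows: 941 × 28/33 = 798.42 → 798.
edging pick-up: 210 × 24/23 = 219.13 → 219.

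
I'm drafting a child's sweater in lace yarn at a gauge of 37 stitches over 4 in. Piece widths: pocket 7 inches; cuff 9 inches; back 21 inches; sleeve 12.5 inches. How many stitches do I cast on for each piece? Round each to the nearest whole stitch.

Rate = 37/4 = 9.25 sts per in.
pocket: 7 × 9.25 = 64.75 → 65.
cuff: 9 × 9.25 = 83.25 → 83.
back: 21 × 9.25 = 194.25 → 194.
sleeve: 12.5 × 9.25 = 115.62 → 116.

pocket 65; cuff 83; back 194; sleeve 116.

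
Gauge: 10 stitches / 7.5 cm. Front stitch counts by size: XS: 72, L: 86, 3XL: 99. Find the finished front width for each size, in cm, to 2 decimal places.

10/7.5 = 1.333 sts per cm.
XS: 72 / 1.333 = 54.000 → 54.00 cm.
L: 86 / 1.333 = 64.500 → 64.50 cm.
3XL: 99 / 1.333 = 74.250 → 74.25 cm.

XS 54.00 cm; L 64.50 cm; 3XL 74.25 cm.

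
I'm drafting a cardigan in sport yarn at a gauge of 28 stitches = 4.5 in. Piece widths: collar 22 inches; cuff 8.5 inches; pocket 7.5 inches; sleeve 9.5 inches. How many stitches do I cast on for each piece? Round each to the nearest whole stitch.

Rate = 28/4.5 = 6.222 sts per in.
collar: 22 × 6.222 = 136.89 → 137.
cuff: 8.5 × 6.222 = 52.89 → 53.
pocket: 7.5 × 6.222 = 46.67 → 47.
sleeve: 9.5 × 6.222 = 59.11 → 59.

collar 137; cuff 53; pocket 47; sleeve 59.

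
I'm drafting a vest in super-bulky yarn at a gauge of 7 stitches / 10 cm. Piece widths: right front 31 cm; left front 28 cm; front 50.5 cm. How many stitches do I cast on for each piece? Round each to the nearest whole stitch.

Rate = 7/10 = 0.7 sts per cm.
right front: 31 × 0.7 = 21.70 → 22.
left front: 28 × 0.7 = 19.60 → 20.
front: 50.5 × 0.7 = 35.35 → 35.

right front 22; left front 20; front 35.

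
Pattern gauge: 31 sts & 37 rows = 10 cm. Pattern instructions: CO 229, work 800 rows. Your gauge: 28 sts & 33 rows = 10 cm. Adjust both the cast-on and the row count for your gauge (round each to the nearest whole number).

Cast on 207 stitches; work 714 rows.

Stitches: 229 × 28/31 = 206.84 → 207.
Rows: 800 × 33/37 = 713.51 → 714.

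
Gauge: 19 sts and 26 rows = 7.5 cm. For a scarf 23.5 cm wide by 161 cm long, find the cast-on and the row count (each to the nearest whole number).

Stitch gauge = 19/7.5 = 2.533 sts/cm; 23.5 × 2.533 = 59.53 → 60 sts.
Row gauge = 26/7.5 = 3.467 rows/cm; 161 × 3.467 = 558.13 → 558 rows.

Cast on 60 stitches and work 558 rows.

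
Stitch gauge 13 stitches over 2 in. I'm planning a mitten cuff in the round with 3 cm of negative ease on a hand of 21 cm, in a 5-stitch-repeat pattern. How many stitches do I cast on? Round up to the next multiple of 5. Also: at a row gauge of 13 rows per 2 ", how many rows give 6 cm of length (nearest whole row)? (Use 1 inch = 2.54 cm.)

Finished = 21 − 3 = 18 cm.
18 cm × 1/2.54 = 7.09 inches.
13/2 = 6.5 sts per in; 7.09 × 6.5 = 46.06 sts.
Next multiple of 5 → 50.
6 cm = 2.36 inches; × 6.5 = 15.35 → 15 rows.

Cast on 50 stitches; work 15 rows.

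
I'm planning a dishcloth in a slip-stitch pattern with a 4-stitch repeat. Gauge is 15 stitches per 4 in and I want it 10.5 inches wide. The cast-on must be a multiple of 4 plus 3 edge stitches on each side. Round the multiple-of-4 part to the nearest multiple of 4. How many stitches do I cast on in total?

38 stitches.

15 / 4 = 3.75 sts per inch.
10.5 × 3.75 = 39.38 sts.
Less 6 edge sts → 33.38 for the repeat.
Nearest multiple of 4: 32.
Add back 6 edge sts → 38.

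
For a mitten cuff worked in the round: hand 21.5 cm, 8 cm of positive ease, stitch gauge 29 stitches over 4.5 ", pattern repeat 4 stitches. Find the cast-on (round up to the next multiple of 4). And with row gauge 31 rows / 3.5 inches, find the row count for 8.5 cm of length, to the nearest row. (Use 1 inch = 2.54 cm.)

Cast on 76 stitches; work 30 rows.

Finished = 21.5 + 8 = 29.5 cm.
29.5 cm × 1/2.54 = 11.61 inches.
29/4.5 = 6.444 sts per in; 11.61 × 6.444 = 74.85 sts.
Next multiple of 4 → 76.
8.5 cm = 3.35 inches; × 8.857 = 29.64 → 30 rows.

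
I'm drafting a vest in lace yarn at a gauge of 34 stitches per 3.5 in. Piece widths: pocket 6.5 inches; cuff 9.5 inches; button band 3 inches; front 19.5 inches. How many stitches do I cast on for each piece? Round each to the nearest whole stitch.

pocket 63; cuff 92; button band 29; front 189.

Rate = 34/3.5 = 9.714 sts per in.
pocket: 6.5 × 9.714 = 63.14 → 63.
cuff: 9.5 × 9.714 = 92.29 → 92.
button band: 3 × 9.714 = 29.14 → 29.
front: 19.5 × 9.714 = 189.43 → 189.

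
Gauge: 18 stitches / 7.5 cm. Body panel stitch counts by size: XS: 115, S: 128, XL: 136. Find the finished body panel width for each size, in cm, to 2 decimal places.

18/7.5 = 2.4 sts per cm.
XS: 115 / 2.4 = 47.917 → 47.92 cm.
S: 128 / 2.4 = 53.333 → 53.33 cm.
XL: 136 / 2.4 = 56.667 → 56.67 cm.

XS 47.92 cm; S 53.33 cm; XL 56.67 cm.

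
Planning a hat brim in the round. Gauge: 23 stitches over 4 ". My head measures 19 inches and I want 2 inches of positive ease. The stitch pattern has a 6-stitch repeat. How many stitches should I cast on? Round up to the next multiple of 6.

CO 126 sts.

Finished = 19 + 2 = 21 inches.
23 / 4 = 5.75 sts/in.
21 × 5.75 = 120.75 sts.
Next multiple of 6: 126.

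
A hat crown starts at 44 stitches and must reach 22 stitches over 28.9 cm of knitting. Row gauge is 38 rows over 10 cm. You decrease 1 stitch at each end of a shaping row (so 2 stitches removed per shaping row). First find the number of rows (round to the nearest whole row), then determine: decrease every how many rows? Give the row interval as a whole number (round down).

Rows = 28.9 × 3.8 = 109.8 → 110 rows.
Stitches to remove: 22 → 11 shaping rows (at 2 st each).
110 / 11 = 10.00 → every 10 rows.

Decrease every 10th row.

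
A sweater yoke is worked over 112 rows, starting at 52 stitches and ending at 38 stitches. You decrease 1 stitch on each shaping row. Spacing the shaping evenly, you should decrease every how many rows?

Stitches to remove: |38 − 52| = 14.
Shaping rows needed: 14 / 1 = 14.
112 rows / 14 = every 8 rows.

Decrease every 8th row.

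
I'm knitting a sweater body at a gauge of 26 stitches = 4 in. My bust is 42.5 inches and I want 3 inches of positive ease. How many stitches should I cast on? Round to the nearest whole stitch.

Finished = 42.5 + 3 = 45.5 in.
26 / 4 = 6.5 sts per inch.
45.50 × 6.5 = 295.75 sts.
→ 296 sts.

Cast on 296 stitches.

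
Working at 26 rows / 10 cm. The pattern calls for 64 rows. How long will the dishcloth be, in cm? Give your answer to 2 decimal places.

26 rows / 10 cm = 2.6 rows per cm.
64 / 2.6 = 24.615 cm.

24.62 cm.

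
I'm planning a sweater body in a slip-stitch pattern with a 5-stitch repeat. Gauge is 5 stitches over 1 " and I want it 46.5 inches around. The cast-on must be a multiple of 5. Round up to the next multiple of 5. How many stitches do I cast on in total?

CO 235 sts.

5 / 1 = 5 sts per inch.
46.5 × 5 = 232.50 sts.
Next multiple of 5: 235.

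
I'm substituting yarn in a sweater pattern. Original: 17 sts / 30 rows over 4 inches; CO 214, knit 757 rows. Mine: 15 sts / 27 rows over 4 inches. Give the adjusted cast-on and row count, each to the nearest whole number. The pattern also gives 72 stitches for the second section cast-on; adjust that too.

Cast on 189 stitches; work 681 rows; second section cast-on 64 stitches.

Stitches: 214 × 15/17 = 188.82 → 189.
Rows: 757 × 27/30 = 681.30 → 681.
second section cast-on: 72 × 15/17 = 63.53 → 64.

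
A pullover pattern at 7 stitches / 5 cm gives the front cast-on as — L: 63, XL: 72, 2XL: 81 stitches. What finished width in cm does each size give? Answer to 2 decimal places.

L 45.00 cm; XL 51.43 cm; 2XL 57.86 cm.

7/5 = 1.4 sts per cm.
L: 63 / 1.4 = 45.000 → 45.00 cm.
XL: 72 / 1.4 = 51.429 → 51.43 cm.
2XL: 81 / 1.4 = 57.857 → 57.86 cm.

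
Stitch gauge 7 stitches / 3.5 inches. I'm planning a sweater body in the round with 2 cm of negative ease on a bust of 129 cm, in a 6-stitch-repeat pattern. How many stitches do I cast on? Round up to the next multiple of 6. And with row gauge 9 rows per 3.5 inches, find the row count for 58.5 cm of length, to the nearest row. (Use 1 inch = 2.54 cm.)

Cast on 102 stitches; work 59 rows.

Finished = 129 − 2 = 127 cm.
127 cm × 1/2.54 = 50.00 inches.
7/3.5 = 2 sts per in; 50.00 × 2 = 100.00 sts.
Next multiple of 6 → 102.
58.5 cm = 23.03 inches; × 2.571 = 59.22 → 59 rows.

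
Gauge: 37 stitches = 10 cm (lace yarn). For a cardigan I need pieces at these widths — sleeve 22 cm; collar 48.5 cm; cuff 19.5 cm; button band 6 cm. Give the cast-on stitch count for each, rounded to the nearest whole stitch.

sleeve 81; collar 179; cuff 72; button band 22.

Rate = 37/10 = 3.7 sts per cm.
sleeve: 22 × 3.7 = 81.40 → 81.
collar: 48.5 × 3.7 = 179.45 → 179.
cuff: 19.5 × 3.7 = 72.15 → 72.
button band: 6 × 3.7 = 22.20 → 22.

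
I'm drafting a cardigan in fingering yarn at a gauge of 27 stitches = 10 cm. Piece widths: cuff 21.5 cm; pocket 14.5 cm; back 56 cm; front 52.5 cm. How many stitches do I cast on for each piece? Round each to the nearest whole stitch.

cuff 58; pocket 39; back 151; front 142.

Rate = 27/10 = 2.7 sts per cm.
cuff: 21.5 × 2.7 = 58.05 → 58.
pocket: 14.5 × 2.7 = 39.15 → 39.
back: 56 × 2.7 = 151.20 → 151.
front: 52.5 × 2.7 = 141.75 → 142.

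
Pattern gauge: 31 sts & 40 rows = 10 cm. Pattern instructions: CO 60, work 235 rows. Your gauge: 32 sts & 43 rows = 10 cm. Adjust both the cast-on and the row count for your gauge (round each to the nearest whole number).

Cast on 62 stitches; work 253 rows.

Stitches: 60 × 32/31 = 61.94 → 62.
Rows: 235 × 43/40 = 252.62 → 253.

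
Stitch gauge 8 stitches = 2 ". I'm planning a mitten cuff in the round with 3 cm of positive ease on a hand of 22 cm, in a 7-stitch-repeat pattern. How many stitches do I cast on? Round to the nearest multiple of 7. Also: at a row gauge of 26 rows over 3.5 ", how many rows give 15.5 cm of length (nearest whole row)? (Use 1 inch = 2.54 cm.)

Finished = 22 + 3 = 25 cm.
25 cm × 1/2.54 = 9.84 inches.
8/2 = 4 sts per in; 9.84 × 4 = 39.37 sts.
Nearest multiple of 7 → 42.
15.5 cm = 6.10 inches; × 7.429 = 45.33 → 45 rows.

Cast on 42 stitches; work 45 rows.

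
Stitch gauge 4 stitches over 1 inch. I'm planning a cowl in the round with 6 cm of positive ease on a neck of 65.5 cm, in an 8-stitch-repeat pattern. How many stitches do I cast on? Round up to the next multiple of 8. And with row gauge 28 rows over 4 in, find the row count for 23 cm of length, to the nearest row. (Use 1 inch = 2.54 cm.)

Finished = 65.5 + 6 = 71.5 cm.
71.5 cm × 1/2.54 = 28.15 inches.
4/1 = 4 sts per in; 28.15 × 4 = 112.60 sts.
Next multiple of 8 → 120.
23 cm = 9.06 inches; × 7 = 63.39 → 63 rows.

Cast on 120 stitches; work 63 rows.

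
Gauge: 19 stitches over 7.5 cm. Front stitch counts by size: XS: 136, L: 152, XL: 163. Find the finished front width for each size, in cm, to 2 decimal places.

19/7.5 = 2.533 sts per cm.
XS: 136 / 2.533 = 53.684 → 53.68 cm.
L: 152 / 2.533 = 60.000 → 60.00 cm.
XL: 163 / 2.533 = 64.342 → 64.34 cm.

XS 53.68 cm; L 60.00 cm; XL 64.34 cm.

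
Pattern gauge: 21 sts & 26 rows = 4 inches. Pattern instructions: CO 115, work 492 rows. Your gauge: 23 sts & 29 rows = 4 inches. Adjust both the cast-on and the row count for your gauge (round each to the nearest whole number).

Stitches: 115 × 23/21 = 125.95 → 126.
Rows: 492 × 29/26 = 548.77 → 549.

Cast on 126 stitches; work 549 rows.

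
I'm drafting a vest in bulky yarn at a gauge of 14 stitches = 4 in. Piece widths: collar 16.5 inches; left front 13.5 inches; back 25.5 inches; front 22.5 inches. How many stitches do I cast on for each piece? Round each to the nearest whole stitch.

collar 58; left front 47; back 89; front 79.

Rate = 14/4 = 3.5 sts per in.
collar: 16.5 × 3.5 = 57.75 → 58.
left front: 13.5 × 3.5 = 47.25 → 47.
back: 25.5 × 3.5 = 89.25 → 89.
front: 22.5 × 3.5 = 78.75 → 79.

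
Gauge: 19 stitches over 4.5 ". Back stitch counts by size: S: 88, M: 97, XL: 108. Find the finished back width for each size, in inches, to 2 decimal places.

S 20.84 inches; M 22.97 inches; XL 25.58 inches.

19/4.5 = 4.222 sts per in.
S: 88 / 4.222 = 20.842 → 20.84 in.
M: 97 / 4.222 = 22.974 → 22.97 in.
XL: 108 / 4.222 = 25.579 → 25.58 in.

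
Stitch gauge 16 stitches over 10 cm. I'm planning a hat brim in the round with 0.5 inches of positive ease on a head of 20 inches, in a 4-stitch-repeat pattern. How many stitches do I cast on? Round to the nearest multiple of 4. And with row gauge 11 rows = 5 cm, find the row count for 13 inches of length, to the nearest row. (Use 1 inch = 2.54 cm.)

Finished = 20 + 0.5 = 20.5 inches.
20.5 inches × 2.54 = 52.07 cm.
16/10 = 1.6 sts per cm; 52.07 × 1.6 = 83.31 sts.
Nearest multiple of 4 → 84.
13 inches = 33.02 cm; × 2.2 = 72.64 → 73 rows.

Cast on 84 stitches; work 73 rows.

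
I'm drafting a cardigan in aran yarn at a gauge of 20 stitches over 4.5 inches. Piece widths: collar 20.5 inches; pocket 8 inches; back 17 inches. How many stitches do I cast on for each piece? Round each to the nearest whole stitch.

collar 91; pocket 36; back 76.

Rate = 20/4.5 = 4.444 sts per in.
collar: 20.5 × 4.444 = 91.11 → 91.
pocket: 8 × 4.444 = 35.56 → 36.
back: 17 × 4.444 = 75.56 → 76.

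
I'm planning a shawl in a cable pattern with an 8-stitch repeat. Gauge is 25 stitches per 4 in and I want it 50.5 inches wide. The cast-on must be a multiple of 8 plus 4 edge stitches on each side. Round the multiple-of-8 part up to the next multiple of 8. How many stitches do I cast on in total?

320 stitches.

25 / 4 = 6.25 sts per inch.
50.5 × 6.25 = 315.62 sts.
Less 8 edge sts → 307.62 for the repeat.
Next multiple of 8: 312.
Add back 8 edge sts → 320.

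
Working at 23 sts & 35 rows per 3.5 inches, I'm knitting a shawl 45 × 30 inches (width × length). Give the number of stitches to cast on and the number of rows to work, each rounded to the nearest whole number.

Cast on 296 stitches and work 300 rows.

Stitch gauge = 23/3.5 = 6.571 sts/in; 45 × 6.571 = 295.71 → 296 sts.
Row gauge = 35/3.5 = 10 rows/in; 30 × 10 = 300.00 → 300 rows.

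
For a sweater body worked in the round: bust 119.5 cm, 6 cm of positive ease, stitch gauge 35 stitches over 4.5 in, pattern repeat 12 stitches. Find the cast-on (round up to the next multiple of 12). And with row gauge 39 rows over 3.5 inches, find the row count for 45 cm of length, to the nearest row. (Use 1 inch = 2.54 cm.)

Finished = 119.5 + 6 = 125.5 cm.
125.5 cm × 1/2.54 = 49.41 inches.
35/4.5 = 7.778 sts per in; 49.41 × 7.778 = 384.30 sts.
Next multiple of 12 → 396.
45 cm = 17.72 inches; × 11.143 = 197.41 → 197 rows.

Cast on 396 stitches; work 197 rows.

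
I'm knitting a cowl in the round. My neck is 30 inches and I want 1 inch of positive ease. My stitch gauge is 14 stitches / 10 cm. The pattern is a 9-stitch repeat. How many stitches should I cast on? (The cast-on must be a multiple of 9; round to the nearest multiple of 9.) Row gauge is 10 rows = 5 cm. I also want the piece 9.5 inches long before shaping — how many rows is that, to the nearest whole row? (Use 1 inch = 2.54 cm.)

Cast on 108 stitches; work 48 rows.

Finished = 30 + 1 = 31 inches.
31 inches × 2.54 = 78.74 cm.
14/10 = 1.4 sts per cm; 78.74 × 1.4 = 110.24 sts.
Nearest multiple of 9 → 108.
9.5 inches = 24.13 cm; × 2 = 48.26 → 48 rows.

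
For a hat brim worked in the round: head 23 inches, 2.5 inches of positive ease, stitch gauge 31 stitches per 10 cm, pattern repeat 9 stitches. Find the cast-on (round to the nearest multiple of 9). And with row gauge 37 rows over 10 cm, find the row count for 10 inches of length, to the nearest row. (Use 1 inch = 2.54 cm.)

Cast on 198 stitches; work 94 rows.

Finished = 23 + 2.5 = 25.5 inches.
25.5 inches × 2.54 = 64.77 cm.
31/10 = 3.1 sts per cm; 64.77 × 3.1 = 200.79 sts.
Nearest multiple of 9 → 198.
10 inches = 25.40 cm; × 3.7 = 93.98 → 94 rows.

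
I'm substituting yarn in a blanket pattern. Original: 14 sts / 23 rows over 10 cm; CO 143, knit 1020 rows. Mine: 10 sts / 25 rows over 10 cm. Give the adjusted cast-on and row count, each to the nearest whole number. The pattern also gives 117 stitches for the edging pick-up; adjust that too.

Cast on 102 stitches; work 1109 rows; edging pick-up 84 stitches.

Stitches: 143 × 10/14 = 102.14 → 102.
Rows: 1020 × 25/23 = 1108.70 → 1109.
edging pick-up: 117 × 10/14 = 83.57 → 84.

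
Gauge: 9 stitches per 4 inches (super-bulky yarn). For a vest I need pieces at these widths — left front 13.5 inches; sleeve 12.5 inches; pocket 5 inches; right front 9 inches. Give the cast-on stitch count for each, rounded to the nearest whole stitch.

Rate = 9/4 = 2.25 sts per in.
left front: 13.5 × 2.25 = 30.38 → 30.
sleeve: 12.5 × 2.25 = 28.12 → 28.
pocket: 5 × 2.25 = 11.25 → 11.
right front: 9 × 2.25 = 20.25 → 20.

left front 30; sleeve 28; pocket 11; right front 20.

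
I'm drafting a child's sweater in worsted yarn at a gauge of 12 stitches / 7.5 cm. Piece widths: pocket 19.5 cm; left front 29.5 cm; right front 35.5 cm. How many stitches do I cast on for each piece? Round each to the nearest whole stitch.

Rate = 12/7.5 = 1.6 sts per cm.
pocket: 19.5 × 1.6 = 31.20 → 31.
left front: 29.5 × 1.6 = 47.20 → 47.
right front: 35.5 × 1.6 = 56.80 → 57.

pocket 31; left front 47; right front 57.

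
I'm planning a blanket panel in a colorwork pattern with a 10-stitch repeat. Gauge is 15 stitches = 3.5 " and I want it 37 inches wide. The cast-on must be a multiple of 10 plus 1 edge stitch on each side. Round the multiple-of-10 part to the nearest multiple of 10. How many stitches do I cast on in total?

CO 162 sts.

15 / 3.5 = 4.286 sts per inch.
37 × 4.286 = 158.57 sts.
Less 2 edge sts → 156.57 for the repeat.
Nearest multiple of 10: 160.
Add back 2 edge sts → 162.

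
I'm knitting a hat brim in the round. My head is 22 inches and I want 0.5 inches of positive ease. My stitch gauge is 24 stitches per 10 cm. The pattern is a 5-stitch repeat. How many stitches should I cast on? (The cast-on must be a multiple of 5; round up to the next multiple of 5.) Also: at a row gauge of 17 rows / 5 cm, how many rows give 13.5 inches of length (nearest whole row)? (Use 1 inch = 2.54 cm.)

Cast on 140 stitches; work 117 rows.

Finished = 22 + 0.5 = 22.5 inches.
22.5 inches × 2.54 = 57.15 cm.
24/10 = 2.4 sts per cm; 57.15 × 2.4 = 137.16 sts.
Next multiple of 5 → 140.
13.5 inches = 34.29 cm; × 3.4 = 116.59 → 117 rows.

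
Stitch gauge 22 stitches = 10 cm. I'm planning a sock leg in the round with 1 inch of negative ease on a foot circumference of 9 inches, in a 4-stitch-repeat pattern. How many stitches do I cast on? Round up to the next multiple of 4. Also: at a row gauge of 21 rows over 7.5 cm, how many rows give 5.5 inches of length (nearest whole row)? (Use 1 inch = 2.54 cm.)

Finished = 9 − 1 = 8 inches.
8 inches × 2.54 = 20.32 cm.
22/10 = 2.2 sts per cm; 20.32 × 2.2 = 44.70 sts.
Next multiple of 4 → 48.
5.5 inches = 13.97 cm; × 2.8 = 39.12 → 39 rows.

Cast on 48 stitches; work 39 rows.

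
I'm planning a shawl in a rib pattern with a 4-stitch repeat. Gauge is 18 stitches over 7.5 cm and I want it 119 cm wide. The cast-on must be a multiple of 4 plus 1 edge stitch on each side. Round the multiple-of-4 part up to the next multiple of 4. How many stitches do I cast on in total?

18 / 7.5 = 2.4 sts per cm.
119 × 2.4 = 285.60 sts.
Less 2 edge sts → 283.60 for the repeat.
Next multiple of 4: 284.
Add back 2 edge sts → 286.

286 stitches.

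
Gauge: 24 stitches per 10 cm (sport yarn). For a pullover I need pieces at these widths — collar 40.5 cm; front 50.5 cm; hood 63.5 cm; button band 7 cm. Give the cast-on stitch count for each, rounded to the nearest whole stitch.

Rate = 24/10 = 2.4 sts per cm.
collar: 40.5 × 2.4 = 97.20 → 97.
front: 50.5 × 2.4 = 121.20 → 121.
hood: 63.5 × 2.4 = 152.40 → 152.
button band: 7 × 2.4 = 16.80 → 17.

collar 97; front 121; hood 152; button band 17.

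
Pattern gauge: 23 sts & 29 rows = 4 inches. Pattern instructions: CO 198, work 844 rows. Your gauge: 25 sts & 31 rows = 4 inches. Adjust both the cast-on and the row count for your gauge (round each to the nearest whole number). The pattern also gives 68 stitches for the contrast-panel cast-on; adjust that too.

Stitches: 198 × 25/23 = 215.22 → 215.
Rows: 844 × 31/29 = 902.21 → 902.
contrast-panel cast-on: 68 × 25/23 = 73.91 → 74.

Cast on 215 stitches; work 902 rows; contrast-panel cast-on 74 stitches.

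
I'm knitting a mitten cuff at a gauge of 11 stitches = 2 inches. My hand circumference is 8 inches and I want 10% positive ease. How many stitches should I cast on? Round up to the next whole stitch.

49 stitches.

Finished = 8 × 1.10 = 8.80 in.
11 / 2 = 5.5 sts per inch.
8.80 × 5.5 = 48.40 sts.
→ 49 sts.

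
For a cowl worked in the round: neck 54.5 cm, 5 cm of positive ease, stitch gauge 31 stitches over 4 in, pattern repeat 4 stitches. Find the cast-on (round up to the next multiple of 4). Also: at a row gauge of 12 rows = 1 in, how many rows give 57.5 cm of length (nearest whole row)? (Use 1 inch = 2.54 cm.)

Cast on 184 stitches; work 272 rows.

Finished = 54.5 + 5 = 59.5 cm.
59.5 cm × 1/2.54 = 23.43 inches.
31/4 = 7.75 sts per in; 23.43 × 7.75 = 181.55 sts.
Next multiple of 4 → 184.
57.5 cm = 22.64 inches; × 12 = 271.65 → 272 rows.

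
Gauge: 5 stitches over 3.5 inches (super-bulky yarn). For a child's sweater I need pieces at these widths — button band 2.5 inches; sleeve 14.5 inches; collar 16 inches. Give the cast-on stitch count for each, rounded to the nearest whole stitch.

button band 4; sleeve 21; collar 23.

Rate = 5/3.5 = 1.429 sts per in.
button band: 2.5 × 1.429 = 3.57 → 4.
sleeve: 14.5 × 1.429 = 20.71 → 21.
collar: 16 × 1.429 = 22.86 → 23.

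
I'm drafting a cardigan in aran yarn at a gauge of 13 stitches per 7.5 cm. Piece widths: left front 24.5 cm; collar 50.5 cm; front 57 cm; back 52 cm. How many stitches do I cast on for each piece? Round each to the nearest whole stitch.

Rate = 13/7.5 = 1.733 sts per cm.
left front: 24.5 × 1.733 = 42.47 → 42.
collar: 50.5 × 1.733 = 87.53 → 88.
front: 57 × 1.733 = 98.80 → 99.
back: 52 × 1.733 = 90.13 → 90.

left front 42; collar 88; front 99; back 90.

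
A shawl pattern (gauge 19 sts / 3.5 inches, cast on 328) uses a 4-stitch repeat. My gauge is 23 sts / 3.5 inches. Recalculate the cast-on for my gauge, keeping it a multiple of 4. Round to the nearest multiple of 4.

328 × 23 / 19 = 397.05.
Nearest multiple of 4: 396.

396 stitches.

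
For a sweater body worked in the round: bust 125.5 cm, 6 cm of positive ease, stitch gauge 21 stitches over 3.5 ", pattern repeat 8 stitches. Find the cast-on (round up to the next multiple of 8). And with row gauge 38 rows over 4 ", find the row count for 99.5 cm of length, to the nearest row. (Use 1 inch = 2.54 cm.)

Finished = 125.5 + 6 = 131.5 cm.
131.5 cm × 1/2.54 = 51.77 inches.
21/3.5 = 6 sts per in; 51.77 × 6 = 310.63 sts.
Next multiple of 8 → 312.
99.5 cm = 39.17 inches; × 9.5 = 372.15 → 372 rows.

Cast on 312 stitches; work 372 rows.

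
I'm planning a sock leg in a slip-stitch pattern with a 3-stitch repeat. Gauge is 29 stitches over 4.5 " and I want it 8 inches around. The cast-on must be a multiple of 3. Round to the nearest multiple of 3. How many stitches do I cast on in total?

29 / 4.5 = 6.444 sts per inch.
8 × 6.444 = 51.56 sts.
Nearest multiple of 3: 51.

51 stitches.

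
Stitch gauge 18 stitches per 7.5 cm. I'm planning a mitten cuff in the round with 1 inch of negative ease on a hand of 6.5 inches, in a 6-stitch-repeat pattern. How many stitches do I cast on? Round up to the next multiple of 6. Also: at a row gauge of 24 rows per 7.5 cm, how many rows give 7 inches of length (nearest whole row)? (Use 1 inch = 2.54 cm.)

Finished = 6.5 − 1 = 5.5 inches.
5.5 inches × 2.54 = 13.97 cm.
18/7.5 = 2.4 sts per cm; 13.97 × 2.4 = 33.53 sts.
Next multiple of 6 → 36.
7 inches = 17.78 cm; × 3.2 = 56.90 → 57 rows.

Cast on 36 stitches; work 57 rows.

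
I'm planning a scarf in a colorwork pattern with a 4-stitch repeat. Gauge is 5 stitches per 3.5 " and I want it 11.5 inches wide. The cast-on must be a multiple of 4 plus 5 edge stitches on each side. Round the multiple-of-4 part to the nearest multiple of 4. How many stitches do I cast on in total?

5 / 3.5 = 1.429 sts per inch.
11.5 × 1.429 = 16.43 sts.
Less 10 edge sts → 6.43 for the repeat.
Nearest multiple of 4: 8.
Add back 10 edge sts → 18.

Cast on 18 stitches.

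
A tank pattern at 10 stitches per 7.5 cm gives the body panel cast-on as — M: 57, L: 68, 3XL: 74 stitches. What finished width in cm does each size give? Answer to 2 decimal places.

10/7.5 = 1.333 sts per cm.
M: 57 / 1.333 = 42.750 → 42.75 cm.
L: 68 / 1.333 = 51.000 → 51.00 cm.
3XL: 74 / 1.333 = 55.500 → 55.50 cm.

M 42.75 cm; L 51.00 cm; 3XL 55.50 cm.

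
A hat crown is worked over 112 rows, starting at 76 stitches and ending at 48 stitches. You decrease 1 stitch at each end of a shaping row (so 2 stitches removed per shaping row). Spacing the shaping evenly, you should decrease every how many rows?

Decrease every 8th row.

Stitches to remove: |48 − 76| = 28.
Shaping rows needed: 28 / 2 = 14.
112 rows / 14 = every 8 rows.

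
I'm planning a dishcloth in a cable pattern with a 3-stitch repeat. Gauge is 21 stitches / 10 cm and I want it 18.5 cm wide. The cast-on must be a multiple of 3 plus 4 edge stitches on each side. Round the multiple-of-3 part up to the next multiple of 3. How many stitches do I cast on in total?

21 / 10 = 2.1 sts per cm.
18.5 × 2.1 = 38.85 sts.
Less 8 edge sts → 30.85 for the repeat.
Next multiple of 3: 33.
Add back 8 edge sts → 41.

CO 41 sts.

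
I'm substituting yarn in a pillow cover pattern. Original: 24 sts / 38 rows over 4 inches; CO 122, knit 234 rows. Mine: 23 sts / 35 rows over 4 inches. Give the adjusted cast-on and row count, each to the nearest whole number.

Cast on 117 stitches; work 216 rows.

Stitches: 122 × 23/24 = 116.92 → 117.
Rows: 234 × 35/38 = 215.53 → 216.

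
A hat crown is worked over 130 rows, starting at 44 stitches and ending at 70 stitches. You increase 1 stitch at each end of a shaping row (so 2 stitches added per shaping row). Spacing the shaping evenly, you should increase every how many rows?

Stitches to add: |70 − 44| = 26.
Shaping rows needed: 26 / 2 = 13.
130 rows / 13 = every 10 rows.

Increase every 10th row.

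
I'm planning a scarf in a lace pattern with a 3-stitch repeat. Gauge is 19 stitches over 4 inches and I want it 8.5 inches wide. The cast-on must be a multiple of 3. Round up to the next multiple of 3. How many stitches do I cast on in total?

Cast on 42 stitches.

19 / 4 = 4.75 sts per inch.
8.5 × 4.75 = 40.38 sts.
Next multiple of 3: 42.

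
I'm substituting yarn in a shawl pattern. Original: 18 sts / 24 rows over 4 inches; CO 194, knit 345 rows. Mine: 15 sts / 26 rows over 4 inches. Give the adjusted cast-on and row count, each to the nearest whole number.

Cast on 162 stitches; work 374 rows.

Stitches: 194 × 15/18 = 161.67 → 162.
Rows: 345 × 26/24 = 373.75 → 374.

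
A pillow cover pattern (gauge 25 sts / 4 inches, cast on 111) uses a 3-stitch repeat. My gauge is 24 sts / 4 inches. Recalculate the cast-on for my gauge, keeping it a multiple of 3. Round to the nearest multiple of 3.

111 × 24 / 25 = 106.56.
Nearest multiple of 3: 108.

108 stitches.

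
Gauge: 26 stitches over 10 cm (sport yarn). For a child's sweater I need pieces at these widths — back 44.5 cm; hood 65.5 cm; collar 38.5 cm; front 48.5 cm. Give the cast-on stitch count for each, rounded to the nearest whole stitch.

Rate = 26/10 = 2.6 sts per cm.
back: 44.5 × 2.6 = 115.70 → 116.
hood: 65.5 × 2.6 = 170.30 → 170.
collar: 38.5 × 2.6 = 100.10 → 100.
front: 48.5 × 2.6 = 126.10 → 126.

back 116; hood 170; collar 100; front 126.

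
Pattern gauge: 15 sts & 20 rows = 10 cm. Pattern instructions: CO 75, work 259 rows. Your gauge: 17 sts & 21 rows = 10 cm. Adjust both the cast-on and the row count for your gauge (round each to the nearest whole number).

Stitches: 75 × 17/15 = 85.00 → 85.
Rows: 259 × 21/20 = 271.95 → 272.

Cast on 85 stitches; work 272 rows.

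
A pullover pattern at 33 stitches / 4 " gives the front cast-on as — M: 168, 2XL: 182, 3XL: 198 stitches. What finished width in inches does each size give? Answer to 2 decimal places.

33/4 = 8.25 sts per in.
M: 168 / 8.25 = 20.364 → 20.36 in.
2XL: 182 / 8.25 = 22.061 → 22.06 in.
3XL: 198 / 8.25 = 24.000 → 24.00 in.

M 20.36 inches; 2XL 22.06 inches; 3XL 24.00 inches.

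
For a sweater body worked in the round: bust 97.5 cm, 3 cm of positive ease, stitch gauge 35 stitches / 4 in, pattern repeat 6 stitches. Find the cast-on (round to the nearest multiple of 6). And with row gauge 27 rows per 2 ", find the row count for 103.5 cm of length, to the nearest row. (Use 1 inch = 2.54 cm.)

Finished = 97.5 + 3 = 100.5 cm.
100.5 cm × 1/2.54 = 39.57 inches.
35/4 = 8.75 sts per in; 39.57 × 8.75 = 346.21 sts.
Nearest multiple of 6 → 348.
103.5 cm = 40.75 inches; × 13.5 = 550.10 → 550 rows.

Cast on 348 stitches; work 550 rows.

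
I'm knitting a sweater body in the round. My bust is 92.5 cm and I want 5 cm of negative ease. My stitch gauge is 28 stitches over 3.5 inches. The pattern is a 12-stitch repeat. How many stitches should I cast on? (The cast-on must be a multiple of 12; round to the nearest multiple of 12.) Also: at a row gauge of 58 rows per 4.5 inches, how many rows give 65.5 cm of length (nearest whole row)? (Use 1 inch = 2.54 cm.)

Cast on 276 stitches; work 332 rows.

Finished = 92.5 − 5 = 87.5 cm.
87.5 cm × 1/2.54 = 34.45 inches.
28/3.5 = 8 sts per in; 34.45 × 8 = 275.59 sts.
Nearest multiple of 12 → 276.
65.5 cm = 25.79 inches; × 12.889 = 332.37 → 332 rows.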